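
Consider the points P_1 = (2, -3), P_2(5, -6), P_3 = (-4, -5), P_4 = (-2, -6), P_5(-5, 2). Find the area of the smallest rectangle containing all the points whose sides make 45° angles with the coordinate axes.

In coordinates u = x + y, v = x − y the rectangle is axis-aligned; the map (x,y)→(u,v) scales areas by 2.
u-values: -1, -1, -9, -8, -3; range = -1 − (-9) = 8.
v-values: 5, 11, 1, 4, -7; range = 11 − (-7) = 18.
Area = (8 × 18) / 2 = 72.

72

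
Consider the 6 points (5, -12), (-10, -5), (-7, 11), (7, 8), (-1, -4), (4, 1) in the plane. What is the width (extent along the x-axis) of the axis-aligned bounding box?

max x = 7, min x = -10, so width = 17.

17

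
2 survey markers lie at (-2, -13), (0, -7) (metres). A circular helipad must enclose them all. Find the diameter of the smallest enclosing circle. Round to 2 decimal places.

6.32

The smallest circle enclosing two points has them as diameter endpoints.
Centre = midpoint = (-1, -10); r² = |(-2, -13)−(0, -7)|²/4 = 40/4 = 10.
Diameter = 2r = 2√10 ≈ 6.32.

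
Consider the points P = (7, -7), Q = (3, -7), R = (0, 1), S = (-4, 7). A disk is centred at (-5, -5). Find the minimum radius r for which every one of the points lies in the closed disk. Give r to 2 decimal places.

The required radius is the distance from (-5, -5) to the farthest point.
Squared distances: 148, 68, 61, 145.
Maximum is 148, attained at P.
r = √148 ≈ 12.17.

12.17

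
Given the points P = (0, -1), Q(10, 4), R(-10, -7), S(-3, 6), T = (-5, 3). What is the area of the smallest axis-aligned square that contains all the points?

400

The bounding box has width 20 and height 13.
An axis-aligned square enclosing the set must have side ≥ max(width, height).
So the minimum side is max(20, 13) = 20.
Area = 20² = 400.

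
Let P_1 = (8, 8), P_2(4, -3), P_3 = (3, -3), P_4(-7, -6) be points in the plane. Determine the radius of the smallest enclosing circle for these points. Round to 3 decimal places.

10.259

The minimum enclosing circle of a finite set is fixed by two of the points (as a diameter) or three (as a circumcircle).
The farthest pair is P_1–P_4 with squared distance 421. The circle on this segment as diameter has centre (0.5, 1) and r² = 421/4 = 105.25.
Check P_2: distance² to centre = 28.25 ≤ 105.25, so it lies inside.
All remaining points lie in this disk, and no smaller disk contains both endpoints, so this is the minimum enclosing circle.
r = √(105.25) ≈ 10.259.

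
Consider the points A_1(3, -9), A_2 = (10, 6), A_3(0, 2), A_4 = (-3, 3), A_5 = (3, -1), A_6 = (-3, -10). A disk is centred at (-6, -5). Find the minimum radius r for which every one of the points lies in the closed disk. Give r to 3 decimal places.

The required radius is the distance from (-6, -5) to the farthest point.
Squared distances: 97, 377, 85, 73, 97, 34.
Maximum is 377, attained at A_2.
r = √377 ≈ 19.416.

19.416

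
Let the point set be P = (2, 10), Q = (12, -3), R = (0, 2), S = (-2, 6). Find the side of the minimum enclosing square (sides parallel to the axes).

The bounding box has width 14 and height 13.
An axis-aligned square enclosing the set must have side ≥ max(width, height).
So the minimum side is max(14, 13) = 14.

14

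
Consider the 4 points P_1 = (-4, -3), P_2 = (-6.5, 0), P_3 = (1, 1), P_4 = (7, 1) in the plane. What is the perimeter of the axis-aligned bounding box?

35

Width = max x − min x = 7 − (-6.5) = 13.5.
Height = max y − min y = 1 − (-3) = 4.
Perimeter = 2(13.5 + 4) = 35.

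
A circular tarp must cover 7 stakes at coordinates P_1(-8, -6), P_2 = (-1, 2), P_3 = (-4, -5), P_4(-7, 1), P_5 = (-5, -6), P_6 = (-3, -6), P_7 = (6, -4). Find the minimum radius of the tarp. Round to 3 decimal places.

A smallest enclosing disk is always determined by at most three of the input points on its boundary.
The minimum enclosing circle is determined by three boundary points: P_1, P_4, P_7.
Their circumcentre is (-59/48, -163/48) with r² = 60625/1152.
The farthest remaining point P_2 is at distance² 33601/1152 ≤ 60625/1152.
r = √(60625/1152) ≈ 7.254.

7.254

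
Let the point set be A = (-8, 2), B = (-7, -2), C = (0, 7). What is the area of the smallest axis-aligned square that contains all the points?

81

The bounding box has width 8 and height 9.
An axis-aligned square enclosing the set must have side ≥ max(width, height).
So the minimum side is max(8, 9) = 9.
Area = 9² = 81.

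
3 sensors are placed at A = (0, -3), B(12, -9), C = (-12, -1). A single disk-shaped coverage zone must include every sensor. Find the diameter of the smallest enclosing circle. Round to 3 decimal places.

25.298

Side lengths²: AB² = 180, AC² = 148, BC² = 640.
Since BC² = 640 ≥ 180 + 148 = 328, the angle opposite BC is not acute, so the smallest enclosing circle has BC as diameter.
Centre = midpoint of BC = (0, -5), r² = 640/4 = 160.
Diameter = 2r = 2√160 ≈ 25.298.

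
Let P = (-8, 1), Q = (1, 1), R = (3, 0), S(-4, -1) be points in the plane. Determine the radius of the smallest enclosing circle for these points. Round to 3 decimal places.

The farthest pair is P–R with squared distance 122. The circle on this segment as diameter has centre (-2.5, 0.5) and r² = 122/4 = 30.5.
Check Q: distance² to centre = 12.5 ≤ 30.5, so it lies inside.
All remaining points lie in this disk, and no smaller disk contains both endpoints, so this is the minimum enclosing circle.
r = √(30.5) ≈ 5.523.

5.523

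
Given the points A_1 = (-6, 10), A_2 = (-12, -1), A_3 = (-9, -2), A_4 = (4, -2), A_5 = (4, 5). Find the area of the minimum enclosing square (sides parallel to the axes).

256

The bounding box has width 16 and height 12.
An axis-aligned square enclosing the set must have side ≥ max(width, height).
So the minimum side is max(16, 12) = 16.
Area = 16² = 256.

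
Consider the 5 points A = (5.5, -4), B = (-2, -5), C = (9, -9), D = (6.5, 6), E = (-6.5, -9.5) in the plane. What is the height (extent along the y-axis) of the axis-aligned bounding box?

15.5

max y = 6, min y = -9.5, so height = 15.5.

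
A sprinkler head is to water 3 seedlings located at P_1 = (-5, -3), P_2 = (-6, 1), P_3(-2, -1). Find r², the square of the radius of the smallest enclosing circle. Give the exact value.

1105/196

Side lengths²: P_1P_2² = 17, P_1P_3² = 13, P_2P_3² = 20.
Since P_2P_3² = 20 < 17 + 13 = 30, the triangle is acute, so the smallest enclosing circle is the circumcircle.
Circumcentre = (-61/14, -5/7), r² = 1105/196.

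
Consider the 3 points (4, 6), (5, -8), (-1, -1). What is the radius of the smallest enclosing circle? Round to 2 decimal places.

7.02

Call the three points A, B, C in the order given.
Side lengths²: AB² = 197, AC² = 74, BC² = 85.
Since AB² = 197 ≥ 85 + 74 = 159, the angle opposite AB is not acute, so the smallest enclosing circle has AB as diameter.
Centre = midpoint of AB = (4.5, -1), r² = 197/4 = 49.25.
r = √(49.25) ≈ 7.02.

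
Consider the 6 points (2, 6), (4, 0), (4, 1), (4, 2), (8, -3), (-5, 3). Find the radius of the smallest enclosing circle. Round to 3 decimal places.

The minimum enclosing circle of a finite set is fixed by two of the points (as a diameter) or three (as a circumcircle).
The farthest pair is (8, -3)–(-5, 3) with squared distance 205. The circle on this segment as diameter has centre (1.5, 0) and r² = 205/4 = 51.25.
Check (2, 6): distance² to centre = 36.25 ≤ 51.25, so it lies inside.
All remaining points lie in this disk, and no smaller disk contains both endpoints, so this is the minimum enclosing circle.
r = √(51.25) ≈ 7.159.

7.159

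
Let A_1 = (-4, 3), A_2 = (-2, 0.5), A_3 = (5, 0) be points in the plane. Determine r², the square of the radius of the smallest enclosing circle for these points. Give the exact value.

Side lengths²: A_1A_2² = 10.25, A_1A_3² = 90, A_2A_3² = 49.25.
Since A_1A_3² = 90 ≥ 49.25 + 10.25 = 59.5, the angle opposite A_1A_3 is not acute, so the smallest enclosing circle has A_1A_3 as diameter.
Centre = midpoint of A_1A_3 = (0.5, 1.5), r² = 90/4 = 22.5.

22.5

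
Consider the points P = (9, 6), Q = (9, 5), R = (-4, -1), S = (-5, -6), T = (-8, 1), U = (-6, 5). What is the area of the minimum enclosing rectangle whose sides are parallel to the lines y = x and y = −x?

In coordinates u = x + y, v = x − y the rectangle is axis-aligned; the map (x,y)→(u,v) scales areas by 2.
u-values: 15, 14, -5, -11, -7, -1; range = 15 − (-11) = 26.
v-values: 3, 4, -3, 1, -9, -11; range = 4 − (-11) = 15.
Area = (26 × 15) / 2 = 195.

195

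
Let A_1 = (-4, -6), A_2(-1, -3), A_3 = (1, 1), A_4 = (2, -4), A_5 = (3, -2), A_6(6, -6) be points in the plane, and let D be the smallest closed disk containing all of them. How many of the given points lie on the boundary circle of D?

3

A smallest enclosing disk is always determined by at most three of the input points on its boundary.
The minimum enclosing circle is determined by three boundary points: A_1, A_3, A_6.
Their circumcentre is (1, -30/7) with r² = 1369/49.
The farthest remaining point A_5 is at distance² 452/49 ≤ 1369/49.
The points at distance exactly r from the centre are A_1, A_3, A_6 — 3 points.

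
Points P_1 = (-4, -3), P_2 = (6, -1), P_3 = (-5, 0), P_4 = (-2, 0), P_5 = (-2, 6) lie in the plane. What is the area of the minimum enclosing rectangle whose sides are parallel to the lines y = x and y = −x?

90

In coordinates u = x + y, v = x − y the rectangle is axis-aligned; the map (x,y)→(u,v) scales areas by 2.
u-values: -7, 5, -5, -2, 4; range = 5 − (-7) = 12.
v-values: -1, 7, -5, -2, -8; range = 7 − (-8) = 15.
Area = (12 × 15) / 2 = 90.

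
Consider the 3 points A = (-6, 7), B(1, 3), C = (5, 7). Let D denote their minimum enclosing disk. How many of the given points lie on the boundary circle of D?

2

Side lengths²: AB² = 65, AC² = 121, BC² = 32.
Since AC² = 121 ≥ 65 + 32 = 97, the angle opposite AC is not acute, so the smallest enclosing circle has AC as diameter.
Centre = midpoint of AC = (-0.5, 7), r² = 121/4 = 30.25.
The points at distance exactly r from the centre are A, C — 2 points.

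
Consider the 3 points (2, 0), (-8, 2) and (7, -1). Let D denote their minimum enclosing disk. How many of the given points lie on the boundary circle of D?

Call the three points A, B, C in the order given.
Side lengths²: AB² = 104, AC² = 26, BC² = 234.
Since BC² = 234 ≥ 104 + 26 = 130, the angle opposite BC is not acute, so the smallest enclosing circle has BC as diameter.
Centre = midpoint of BC = (-0.5, 0.5), r² = 234/4 = 58.5.
The points at distance exactly r from the centre are (-8, 2), (7, -1) — 2 points.

2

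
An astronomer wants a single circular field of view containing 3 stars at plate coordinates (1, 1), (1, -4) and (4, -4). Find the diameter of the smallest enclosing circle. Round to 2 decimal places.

5.83

Call the three points A, B, C in the order given.
Side lengths²: AB² = 25, AC² = 34, BC² = 9.
Since AC² = 34 ≥ 25 + 9 = 34, the angle opposite AC is not acute, so the smallest enclosing circle has AC as diameter.
Centre = midpoint of AC = (2.5, -1.5), r² = 34/4 = 8.5.
Diameter = 2r = 2√(8.5) ≈ 5.83.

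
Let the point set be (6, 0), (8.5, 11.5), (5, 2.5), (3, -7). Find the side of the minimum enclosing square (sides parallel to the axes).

The bounding box has width 5.5 and height 18.5.
An axis-aligned square enclosing the set must have side ≥ max(width, height).
So the minimum side is max(5.5, 18.5) = 18.5.

18.5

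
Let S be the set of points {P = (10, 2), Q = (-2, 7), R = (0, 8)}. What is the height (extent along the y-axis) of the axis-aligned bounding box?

6

max y = 8, min y = 2, so height = 6.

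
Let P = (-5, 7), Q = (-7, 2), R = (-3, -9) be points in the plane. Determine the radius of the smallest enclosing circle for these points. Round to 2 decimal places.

Side lengths²: PQ² = 29, PR² = 260, QR² = 137.
Since PR² = 260 ≥ 137 + 29 = 166, the angle opposite PR is not acute, so the smallest enclosing circle has PR as diameter.
Centre = midpoint of PR = (-4, -1), r² = 260/4 = 65.
r = √65 ≈ 8.06.

8.06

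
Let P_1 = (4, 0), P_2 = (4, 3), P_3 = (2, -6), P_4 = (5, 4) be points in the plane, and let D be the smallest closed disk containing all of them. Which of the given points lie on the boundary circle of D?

P_3, P_4

By Welzl's lemma the MEC is supported by two points (diametrically opposite) or three points (on a circumcircle).
The farthest pair is P_3–P_4 with squared distance 109. The circle on this segment as diameter has centre (3.5, -1) and r² = 109/4 = 27.25.
Check P_1: distance² to centre = 1.25 ≤ 27.25, so it lies inside.
All remaining points lie in this disk, and no smaller disk contains both endpoints, so this is the minimum enclosing circle.
The points at distance exactly r from the centre are P_3, P_4 — 2 points.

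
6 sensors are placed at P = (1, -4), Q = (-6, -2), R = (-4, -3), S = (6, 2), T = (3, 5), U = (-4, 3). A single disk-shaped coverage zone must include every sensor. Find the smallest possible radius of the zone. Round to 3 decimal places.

6.325

The minimum enclosing circle of a finite set is fixed by two of the points (as a diameter) or three (as a circumcircle).
The farthest pair is Q–S with squared distance 160. The circle on this segment as diameter has centre (0, 0) and r² = 160/4 = 40.
Check P: distance² to centre = 17 ≤ 40, so it lies inside.
All remaining points lie in this disk, and no smaller disk contains both endpoints, so this is the minimum enclosing circle.
r = √40 ≈ 6.325.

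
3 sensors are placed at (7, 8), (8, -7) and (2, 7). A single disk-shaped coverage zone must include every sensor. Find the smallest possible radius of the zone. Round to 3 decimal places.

7.681

Call the three points A, B, C in the order given.
Side lengths²: AB² = 226, AC² = 26, BC² = 232.
Since BC² = 232 < 226 + 26 = 252, the triangle is acute, so the smallest enclosing circle is the circumcircle.
Circumcentre = (225/38, 15/38), r² = 42601/722.
r = √(42601/722) ≈ 7.681.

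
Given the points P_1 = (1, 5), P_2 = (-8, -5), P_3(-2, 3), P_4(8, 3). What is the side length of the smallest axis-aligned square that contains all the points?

16

The bounding box has width 16 and height 10.
An axis-aligned square enclosing the set must have side ≥ max(width, height).
So the minimum side is max(16, 10) = 16.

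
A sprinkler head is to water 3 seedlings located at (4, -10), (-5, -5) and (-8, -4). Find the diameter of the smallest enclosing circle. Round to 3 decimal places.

13.416

Call the three points A, B, C in the order given.
Side lengths²: AB² = 106, AC² = 180, BC² = 10.
Since AC² = 180 ≥ 106 + 10 = 116, the angle opposite AC is not acute, so the smallest enclosing circle has AC as diameter.
Centre = midpoint of AC = (-2, -7), r² = 180/4 = 45.
Diameter = 2r = 2√45 ≈ 13.416.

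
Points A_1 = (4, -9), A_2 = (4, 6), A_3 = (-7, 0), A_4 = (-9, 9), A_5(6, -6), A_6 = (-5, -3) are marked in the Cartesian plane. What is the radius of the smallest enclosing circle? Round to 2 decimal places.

11.10

By Welzl's lemma the MEC is supported by two points (diametrically opposite) or three points (on a circumcircle).
The farthest pair is A_1–A_4 with squared distance 493. The circle on this segment as diameter has centre (-2.5, 0) and r² = 493/4 = 123.25.
Check A_2: distance² to centre = 78.25 ≤ 123.25, so it lies inside.
All remaining points lie in this disk, and no smaller disk contains both endpoints, so this is the minimum enclosing circle.
r = √(123.25) ≈ 11.10.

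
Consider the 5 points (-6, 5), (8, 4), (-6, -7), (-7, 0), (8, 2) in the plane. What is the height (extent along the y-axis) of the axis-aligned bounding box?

12

max y = 5, min y = -7, so height = 12.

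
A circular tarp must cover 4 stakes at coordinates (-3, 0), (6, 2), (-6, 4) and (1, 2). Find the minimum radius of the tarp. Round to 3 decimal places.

6.083

By Welzl's lemma the MEC is supported by two points (diametrically opposite) or three points (on a circumcircle).
The farthest pair is (6, 2)–(-6, 4) with squared distance 148. The circle on this segment as diameter has centre (0, 3) and r² = 148/4 = 37.
Check (-3, 0): distance² to centre = 18 ≤ 37, so it lies inside.
All remaining points lie in this disk, and no smaller disk contains both endpoints, so this is the minimum enclosing circle.
r = √37 ≈ 6.083.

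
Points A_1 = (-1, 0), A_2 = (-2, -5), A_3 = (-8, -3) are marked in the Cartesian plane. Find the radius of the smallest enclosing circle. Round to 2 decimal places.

3.84

Side lengths²: A_1A_2² = 26, A_1A_3² = 58, A_2A_3² = 40.
Since A_1A_3² = 58 < 40 + 26 = 66, the triangle is acute, so the smallest enclosing circle is the circumcircle.
Circumcentre = (-4.3125, -1.9375), r² = 14.7265625.
r = √(14.7265625) ≈ 3.84.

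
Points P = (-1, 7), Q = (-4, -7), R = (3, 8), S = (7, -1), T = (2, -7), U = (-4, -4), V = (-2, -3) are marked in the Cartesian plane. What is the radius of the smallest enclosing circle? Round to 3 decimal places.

8.276

The minimum enclosing circle of a finite set is fixed by two of the points (as a diameter) or three (as a circumcircle).
The farthest pair is Q–R with squared distance 274. The circle on this segment as diameter has centre (-0.5, 0.5) and r² = 274/4 = 68.5.
Check P: distance² to centre = 42.5 ≤ 68.5, so it lies inside.
All remaining points lie in this disk, and no smaller disk contains both endpoints, so this is the minimum enclosing circle.
r = √(68.5) ≈ 8.276.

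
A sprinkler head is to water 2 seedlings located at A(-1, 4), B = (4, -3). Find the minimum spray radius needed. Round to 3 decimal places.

4.301

The smallest circle enclosing two points has them as diameter endpoints.
Centre = midpoint = (1.5, 0.5); r² = |AB|²/4 = 74/4 = 18.5.
r = √(18.5) ≈ 4.301.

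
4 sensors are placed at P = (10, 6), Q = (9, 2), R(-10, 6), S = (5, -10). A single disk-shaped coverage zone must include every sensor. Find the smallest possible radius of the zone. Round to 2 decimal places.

11.49

A smallest enclosing disk is always determined by at most three of the input points on its boundary.
The minimum enclosing circle is determined by three boundary points: P, R, S.
Their circumcentre is (0, 0.34375) with r² = 131.9931640625.
The farthest remaining point Q is at distance² 83.7431640625 ≤ 131.9931640625.
r = √(131.9931640625) ≈ 11.49.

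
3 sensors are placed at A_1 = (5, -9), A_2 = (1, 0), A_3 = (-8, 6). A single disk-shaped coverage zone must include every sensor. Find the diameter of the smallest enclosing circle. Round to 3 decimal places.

19.849

Side lengths²: A_1A_2² = 97, A_1A_3² = 394, A_2A_3² = 117.
Since A_1A_3² = 394 ≥ 117 + 97 = 214, the angle opposite A_1A_3 is not acute, so the smallest enclosing circle has A_1A_3 as diameter.
Centre = midpoint of A_1A_3 = (-1.5, -1.5), r² = 394/4 = 98.5.
Diameter = 2r = 2√(98.5) ≈ 19.849.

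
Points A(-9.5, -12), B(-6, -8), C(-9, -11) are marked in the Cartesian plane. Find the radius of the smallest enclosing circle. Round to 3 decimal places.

Side lengths²: AB² = 28.25, AC² = 1.25, BC² = 18.
Since AB² = 28.25 ≥ 18 + 1.25 = 19.25, the angle opposite AB is not acute, so the smallest enclosing circle has AB as diameter.
Centre = midpoint of AB = (-7.75, -10), r² = 28.25/4 = 7.0625.
r = √(7.0625) ≈ 2.658.

2.658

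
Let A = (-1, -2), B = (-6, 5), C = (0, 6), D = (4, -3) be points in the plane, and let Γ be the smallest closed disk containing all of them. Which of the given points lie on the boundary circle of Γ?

The farthest pair is B–D with squared distance 164. The circle on this segment as diameter has centre (-1, 1) and r² = 164/4 = 41.
Check A: distance² to centre = 9 ≤ 41, so it lies inside.
All remaining points lie in this disk, and no smaller disk contains both endpoints, so this is the minimum enclosing circle.
The points at distance exactly r from the centre are B, D — 2 points.

B, D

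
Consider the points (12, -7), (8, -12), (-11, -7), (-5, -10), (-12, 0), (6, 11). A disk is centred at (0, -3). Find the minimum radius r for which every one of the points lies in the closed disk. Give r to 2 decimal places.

The required radius is the distance from (0, -3) to the farthest point.
Squared distances: 160, 145, 137, 74, 153, 232.
Maximum is 232, attained at (6, 11).
r = √232 ≈ 15.23.

15.23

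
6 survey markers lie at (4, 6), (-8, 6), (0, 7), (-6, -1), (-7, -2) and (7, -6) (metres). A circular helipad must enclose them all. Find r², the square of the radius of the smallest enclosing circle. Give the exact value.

92.25

The farthest pair is (-8, 6)–(7, -6) with squared distance 369. The circle on this segment as diameter has centre (-0.5, 0) and r² = 369/4 = 92.25.
Check (4, 6): distance² to centre = 56.25 ≤ 92.25, so it lies inside.
All remaining points lie in this disk, and no smaller disk contains both endpoints, so this is the minimum enclosing circle.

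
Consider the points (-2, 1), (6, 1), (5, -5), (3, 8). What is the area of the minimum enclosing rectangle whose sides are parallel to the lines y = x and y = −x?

90

In coordinates u = x + y, v = x − y the rectangle is axis-aligned; the map (x,y)→(u,v) scales areas by 2.
u-values: -1, 7, 0, 11; range = 11 − (-1) = 12.
v-values: -3, 5, 10, -5; range = 10 − (-5) = 15.
Area = (12 × 15) / 2 = 90.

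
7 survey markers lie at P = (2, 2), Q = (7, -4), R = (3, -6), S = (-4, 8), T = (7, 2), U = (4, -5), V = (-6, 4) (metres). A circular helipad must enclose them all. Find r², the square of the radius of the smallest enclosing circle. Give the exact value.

By Welzl's lemma the MEC is supported by two points (diametrically opposite) or three points (on a circumcircle).
The farthest pair is Q–S with squared distance 265. The circle on this segment as diameter has centre (1.5, 2) and r² = 265/4 = 66.25.
Check P: distance² to centre = 0.25 ≤ 66.25, so it lies inside.
All remaining points lie in this disk, and no smaller disk contains both endpoints, so this is the minimum enclosing circle.

66.25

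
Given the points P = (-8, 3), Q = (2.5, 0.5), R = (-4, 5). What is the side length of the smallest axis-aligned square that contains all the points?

The bounding box has width 10.5 and height 4.5.
An axis-aligned square enclosing the set must have side ≥ max(width, height).
So the minimum side is max(10.5, 4.5) = 10.5.

10.5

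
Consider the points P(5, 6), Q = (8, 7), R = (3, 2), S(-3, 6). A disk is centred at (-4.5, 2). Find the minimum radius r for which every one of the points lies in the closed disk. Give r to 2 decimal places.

13.46

The required radius is the distance from (-4.5, 2) to the farthest point.
Squared distances: 106.25, 181.25, 56.25, 18.25.
Maximum is 181.25, attained at Q.
r = √(181.25) ≈ 13.46.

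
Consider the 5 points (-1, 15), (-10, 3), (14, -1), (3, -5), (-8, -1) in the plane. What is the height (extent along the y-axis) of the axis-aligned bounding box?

20

max y = 15, min y = -5, so height = 20.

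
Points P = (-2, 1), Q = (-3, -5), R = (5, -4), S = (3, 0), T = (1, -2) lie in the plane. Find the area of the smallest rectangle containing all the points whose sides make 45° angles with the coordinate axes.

66

In coordinates u = x + y, v = x − y the rectangle is axis-aligned; the map (x,y)→(u,v) scales areas by 2.
u-values: -1, -8, 1, 3, -1; range = 3 − (-8) = 11.
v-values: -3, 2, 9, 3, 3; range = 9 − (-3) = 12.
Area = (11 × 12) / 2 = 66.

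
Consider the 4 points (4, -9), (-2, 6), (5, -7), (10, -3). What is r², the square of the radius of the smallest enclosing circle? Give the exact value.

A smallest enclosing disk is always determined by at most three of the input points on its boundary.
The minimum enclosing circle is determined by three boundary points: (4, -9), (-2, 6), (10, -3).
Their circumcentre is (29/14, -15/14) with r² = 6525/98.
The farthest remaining point (5, -7) is at distance² 4285/98 ≤ 6525/98.

6525/98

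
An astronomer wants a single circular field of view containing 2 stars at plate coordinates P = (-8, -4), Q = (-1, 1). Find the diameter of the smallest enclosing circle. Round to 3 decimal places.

The smallest circle enclosing two points has them as diameter endpoints.
Centre = midpoint = (-4.5, -1.5); r² = |PQ|²/4 = 74/4 = 18.5.
Diameter = 2r = 2√(18.5) ≈ 8.602.

8.602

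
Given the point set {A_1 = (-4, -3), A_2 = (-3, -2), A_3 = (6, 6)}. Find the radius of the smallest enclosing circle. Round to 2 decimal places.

Side lengths²: A_1A_2² = 2, A_1A_3² = 181, A_2A_3² = 145.
Since A_1A_3² = 181 ≥ 145 + 2 = 147, the angle opposite A_1A_3 is not acute, so the smallest enclosing circle has A_1A_3 as diameter.
Centre = midpoint of A_1A_3 = (1, 1.5), r² = 181/4 = 45.25.
r = √(45.25) ≈ 6.73.

6.73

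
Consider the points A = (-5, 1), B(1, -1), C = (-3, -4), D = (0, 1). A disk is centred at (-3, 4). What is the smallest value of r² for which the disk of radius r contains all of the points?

64

The required radius is the distance from (-3, 4) to the farthest point.
Squared distances: 13, 41, 64, 18.
Maximum is 64, attained at C.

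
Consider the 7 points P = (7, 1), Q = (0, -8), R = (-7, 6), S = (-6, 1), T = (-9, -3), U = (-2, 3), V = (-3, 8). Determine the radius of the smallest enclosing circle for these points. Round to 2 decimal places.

8.31

The minimum enclosing circle is determined by three boundary points: P, R, T.
Their circumcentre is (-1.25, 0) with r² = 69.0625.
The farthest remaining point V is at distance² 67.0625 ≤ 69.0625.
r = √(69.0625) ≈ 8.31.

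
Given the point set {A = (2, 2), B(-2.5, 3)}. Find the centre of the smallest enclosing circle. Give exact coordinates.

(-0.25, 2.5)

The smallest circle enclosing two points has them as diameter endpoints.
Centre = midpoint = (-0.25, 2.5); r² = |AB|²/4 = 21.25/4 = 5.3125.
Centre = (-0.25, 2.5).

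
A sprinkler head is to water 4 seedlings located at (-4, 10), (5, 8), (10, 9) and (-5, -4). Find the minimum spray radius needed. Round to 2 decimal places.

By Welzl's lemma the MEC is supported by two points (diametrically opposite) or three points (on a circumcircle).
The farthest pair is (10, 9)–(-5, -4) with squared distance 394. The circle on this segment as diameter has centre (2.5, 2.5) and r² = 394/4 = 98.5.
Check (-4, 10): distance² to centre = 98.5 ≤ 98.5, so it lies inside.
All remaining points lie in this disk, and no smaller disk contains both endpoints, so this is the minimum enclosing circle.
r = √(98.5) ≈ 9.92.

9.92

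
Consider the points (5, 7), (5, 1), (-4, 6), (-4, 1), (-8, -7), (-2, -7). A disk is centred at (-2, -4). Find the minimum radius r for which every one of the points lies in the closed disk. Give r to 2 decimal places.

The required radius is the distance from (-2, -4) to the farthest point.
Squared distances: 170, 74, 104, 29, 45, 9.
Maximum is 170, attained at (5, 7).
r = √170 ≈ 13.04.

13.04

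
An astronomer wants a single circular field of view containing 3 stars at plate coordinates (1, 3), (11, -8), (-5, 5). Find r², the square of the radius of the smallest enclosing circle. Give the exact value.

Call the three points A, B, C in the order given.
Side lengths²: AB² = 221, AC² = 40, BC² = 425.
Since BC² = 425 ≥ 221 + 40 = 261, the angle opposite BC is not acute, so the smallest enclosing circle has BC as diameter.
Centre = midpoint of BC = (3, -1.5), r² = 425/4 = 106.25.

106.25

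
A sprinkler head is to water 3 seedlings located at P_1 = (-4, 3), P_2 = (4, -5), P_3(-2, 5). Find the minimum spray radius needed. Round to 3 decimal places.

Side lengths²: P_1P_2² = 128, P_1P_3² = 8, P_2P_3² = 136.
Since P_2P_3² = 136 ≥ 128 + 8 = 136, the angle opposite P_2P_3 is not acute, so the smallest enclosing circle has P_2P_3 as diameter.
Centre = midpoint of P_2P_3 = (1, 0), r² = 136/4 = 34.
r = √34 ≈ 5.831.

5.831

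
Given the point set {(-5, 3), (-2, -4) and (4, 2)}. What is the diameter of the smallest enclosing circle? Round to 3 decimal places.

9.753

Call the three points A, B, C in the order given.
Side lengths²: AB² = 58, AC² = 82, BC² = 72.
Since AC² = 82 < 72 + 58 = 130, the triangle is acute, so the smallest enclosing circle is the circumcircle.
Circumcentre = (-0.7, 0.7), r² = 23.78.
Diameter = 2r = 2√(23.78) ≈ 9.753.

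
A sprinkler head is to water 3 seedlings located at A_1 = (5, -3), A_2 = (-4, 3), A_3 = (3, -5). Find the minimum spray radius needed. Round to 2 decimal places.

Side lengths²: A_1A_2² = 117, A_1A_3² = 8, A_2A_3² = 113.
Since A_1A_2² = 117 < 113 + 8 = 121, the triangle is acute, so the smallest enclosing circle is the circumcircle.
Circumcentre = (0.3, -0.3), r² = 29.38.
r = √(29.38) ≈ 5.42.

5.42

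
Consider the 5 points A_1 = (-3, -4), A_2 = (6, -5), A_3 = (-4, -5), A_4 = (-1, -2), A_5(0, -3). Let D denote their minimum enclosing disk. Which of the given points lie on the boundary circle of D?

A_2, A_3

The farthest pair is A_2–A_3 with squared distance 100. The circle on this segment as diameter has centre (1, -5) and r² = 100/4 = 25.
Check A_1: distance² to centre = 17 ≤ 25, so it lies inside.
All remaining points lie in this disk, and no smaller disk contains both endpoints, so this is the minimum enclosing circle.
The points at distance exactly r from the centre are A_2, A_3 — 2 points.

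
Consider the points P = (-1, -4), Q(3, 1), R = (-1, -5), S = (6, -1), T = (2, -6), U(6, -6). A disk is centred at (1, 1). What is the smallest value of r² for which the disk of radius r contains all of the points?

The required radius is the distance from (1, 1) to the farthest point.
Squared distances: 29, 4, 40, 29, 50, 74.
Maximum is 74, attained at U.

74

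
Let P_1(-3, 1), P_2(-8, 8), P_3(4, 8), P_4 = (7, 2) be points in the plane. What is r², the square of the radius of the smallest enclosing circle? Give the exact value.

The minimum enclosing circle of a finite set is fixed by two of the points (as a diameter) or three (as a circumcircle).
The farthest pair is P_2–P_4 with squared distance 261. The circle on this segment as diameter has centre (-0.5, 5) and r² = 261/4 = 65.25.
Check P_1: distance² to centre = 22.25 ≤ 65.25, so it lies inside.
All remaining points lie in this disk, and no smaller disk contains both endpoints, so this is the minimum enclosing circle.

65.25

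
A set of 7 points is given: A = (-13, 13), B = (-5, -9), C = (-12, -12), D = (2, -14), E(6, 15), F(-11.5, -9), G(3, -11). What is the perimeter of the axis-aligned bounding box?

Width = max x − min x = 6 − (-13) = 19.
Height = max y − min y = 15 − (-14) = 29.
Perimeter = 2(19 + 29) = 96.

96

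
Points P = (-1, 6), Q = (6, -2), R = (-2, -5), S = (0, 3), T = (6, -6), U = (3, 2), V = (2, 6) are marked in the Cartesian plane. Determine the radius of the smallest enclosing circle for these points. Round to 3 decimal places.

6.946

By Welzl's lemma the MEC is supported by two points (diametrically opposite) or three points (on a circumcircle).
The farthest pair is P–T with squared distance 193. The circle on this segment as diameter has centre (2.5, 0) and r² = 193/4 = 48.25.
Check Q: distance² to centre = 16.25 ≤ 48.25, so it lies inside.
All remaining points lie in this disk, and no smaller disk contains both endpoints, so this is the minimum enclosing circle.
r = √(48.25) ≈ 6.946.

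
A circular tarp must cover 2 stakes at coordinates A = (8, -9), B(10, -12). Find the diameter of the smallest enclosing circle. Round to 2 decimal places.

3.61

The smallest circle enclosing two points has them as diameter endpoints.
Centre = midpoint = (9, -10.5); r² = |AB|²/4 = 13/4 = 3.25.
Diameter = 2r = 2√(3.25) ≈ 3.61.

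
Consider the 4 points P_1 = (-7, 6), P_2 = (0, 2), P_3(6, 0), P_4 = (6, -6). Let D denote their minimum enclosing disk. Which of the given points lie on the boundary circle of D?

P_1, P_4

A smallest enclosing disk is always determined by at most three of the input points on its boundary.
The farthest pair is P_1–P_4 with squared distance 313. The circle on this segment as diameter has centre (-0.5, 0) and r² = 313/4 = 78.25.
Check P_2: distance² to centre = 4.25 ≤ 78.25, so it lies inside.
All remaining points lie in this disk, and no smaller disk contains both endpoints, so this is the minimum enclosing circle.
The points at distance exactly r from the centre are P_1, P_4 — 2 points.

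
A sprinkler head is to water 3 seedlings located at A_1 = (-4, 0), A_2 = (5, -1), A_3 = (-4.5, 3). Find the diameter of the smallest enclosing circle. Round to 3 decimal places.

10.308

Side lengths²: A_1A_2² = 82, A_1A_3² = 9.25, A_2A_3² = 106.25.
Since A_2A_3² = 106.25 ≥ 82 + 9.25 = 91.25, the angle opposite A_2A_3 is not acute, so the smallest enclosing circle has A_2A_3 as diameter.
Centre = midpoint of A_2A_3 = (0.25, 1), r² = 106.25/4 = 26.5625.
Diameter = 2r = 2√(26.5625) ≈ 10.308.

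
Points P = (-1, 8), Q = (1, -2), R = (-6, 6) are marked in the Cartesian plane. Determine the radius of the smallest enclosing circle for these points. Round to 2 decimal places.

5.41

Side lengths²: PQ² = 104, PR² = 29, QR² = 113.
Since QR² = 113 < 104 + 29 = 133, the triangle is acute, so the smallest enclosing circle is the circumcircle.
Circumcentre = (-95/54, 143/54), r² = 42601/1458.
r = √(42601/1458) ≈ 5.41.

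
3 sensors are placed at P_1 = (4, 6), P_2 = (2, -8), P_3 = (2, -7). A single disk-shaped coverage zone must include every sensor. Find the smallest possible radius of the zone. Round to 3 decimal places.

Side lengths²: P_1P_2² = 200, P_1P_3² = 173, P_2P_3² = 1.
Since P_1P_2² = 200 ≥ 173 + 1 = 174, the angle opposite P_1P_2 is not acute, so the smallest enclosing circle has P_1P_2 as diameter.
Centre = midpoint of P_1P_2 = (3, -1), r² = 200/4 = 50.
r = √50 ≈ 7.071.

7.071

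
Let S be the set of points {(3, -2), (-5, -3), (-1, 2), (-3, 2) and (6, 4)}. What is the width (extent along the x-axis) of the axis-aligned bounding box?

max x = 6, min x = -5, so width = 11.

11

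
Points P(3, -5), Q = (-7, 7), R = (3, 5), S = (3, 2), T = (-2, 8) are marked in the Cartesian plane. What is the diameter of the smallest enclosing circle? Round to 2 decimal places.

15.62

The farthest pair is P–Q with squared distance 244. The circle on this segment as diameter has centre (-2, 1) and r² = 244/4 = 61.
Check R: distance² to centre = 41 ≤ 61, so it lies inside.
All remaining points lie in this disk, and no smaller disk contains both endpoints, so this is the minimum enclosing circle.
Diameter = 2r = 2√61 ≈ 15.62.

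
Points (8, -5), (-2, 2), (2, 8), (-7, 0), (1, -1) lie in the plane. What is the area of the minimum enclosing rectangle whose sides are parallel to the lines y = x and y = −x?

In coordinates u = x + y, v = x − y the rectangle is axis-aligned; the map (x,y)→(u,v) scales areas by 2.
u-values: 3, 0, 10, -7, 0; range = 10 − (-7) = 17.
v-values: 13, -4, -6, -7, 2; range = 13 − (-7) = 20.
Area = (17 × 20) / 2 = 170.

170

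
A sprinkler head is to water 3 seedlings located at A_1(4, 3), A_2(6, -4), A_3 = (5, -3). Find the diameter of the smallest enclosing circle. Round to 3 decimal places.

Side lengths²: A_1A_2² = 53, A_1A_3² = 37, A_2A_3² = 2.
Since A_1A_2² = 53 ≥ 37 + 2 = 39, the angle opposite A_1A_2 is not acute, so the smallest enclosing circle has A_1A_2 as diameter.
Centre = midpoint of A_1A_2 = (5, -0.5), r² = 53/4 = 13.25.
Diameter = 2r = 2√(13.25) ≈ 7.280.

7.280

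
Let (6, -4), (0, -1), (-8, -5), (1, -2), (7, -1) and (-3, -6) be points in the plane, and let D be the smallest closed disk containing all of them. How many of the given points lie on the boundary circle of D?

The minimum enclosing circle of a finite set is fixed by two of the points (as a diameter) or three (as a circumcircle).
The farthest pair is (-8, -5)–(7, -1) with squared distance 241. The circle on this segment as diameter has centre (-0.5, -3) and r² = 241/4 = 60.25.
Check (6, -4): distance² to centre = 43.25 ≤ 60.25, so it lies inside.
All remaining points lie in this disk, and no smaller disk contains both endpoints, so this is the minimum enclosing circle.
The points at distance exactly r from the centre are (-8, -5), (7, -1) — 2 points.

2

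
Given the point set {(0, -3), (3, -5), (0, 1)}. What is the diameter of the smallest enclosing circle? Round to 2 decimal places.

6.71

Call the three points A, B, C in the order given.
Side lengths²: AB² = 13, AC² = 16, BC² = 45.
Since BC² = 45 ≥ 16 + 13 = 29, the angle opposite BC is not acute, so the smallest enclosing circle has BC as diameter.
Centre = midpoint of BC = (1.5, -2), r² = 45/4 = 11.25.
Diameter = 2r = 2√(11.25) ≈ 6.71.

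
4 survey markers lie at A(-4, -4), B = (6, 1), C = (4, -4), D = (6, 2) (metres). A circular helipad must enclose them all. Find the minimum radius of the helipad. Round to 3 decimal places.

5.831

A smallest enclosing disk is always determined by at most three of the input points on its boundary.
The farthest pair is A–D with squared distance 136. The circle on this segment as diameter has centre (1, -1) and r² = 136/4 = 34.
Check B: distance² to centre = 29 ≤ 34, so it lies inside.
All remaining points lie in this disk, and no smaller disk contains both endpoints, so this is the minimum enclosing circle.
r = √34 ≈ 5.831.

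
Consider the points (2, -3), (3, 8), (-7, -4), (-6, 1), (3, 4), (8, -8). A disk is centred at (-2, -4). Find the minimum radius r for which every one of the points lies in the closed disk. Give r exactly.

13

The required radius is the distance from (-2, -4) to the farthest point.
Squared distances: 17, 169, 25, 41, 89, 116.
Maximum is 169, attained at (3, 8).
r = √169 = 13.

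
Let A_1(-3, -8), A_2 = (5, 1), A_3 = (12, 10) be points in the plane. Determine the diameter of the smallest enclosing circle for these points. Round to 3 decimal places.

23.431

Side lengths²: A_1A_2² = 145, A_1A_3² = 549, A_2A_3² = 130.
Since A_1A_3² = 549 ≥ 145 + 130 = 275, the angle opposite A_1A_3 is not acute, so the smallest enclosing circle has A_1A_3 as diameter.
Centre = midpoint of A_1A_3 = (4.5, 1), r² = 549/4 = 137.25.
Diameter = 2r = 2√(137.25) ≈ 23.431.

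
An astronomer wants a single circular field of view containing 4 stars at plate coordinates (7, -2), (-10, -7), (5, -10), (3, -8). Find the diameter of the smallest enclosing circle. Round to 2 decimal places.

17.72

The minimum enclosing circle of a finite set is fixed by two of the points (as a diameter) or three (as a circumcircle).
The farthest pair is (7, -2)–(-10, -7) with squared distance 314. The circle on this segment as diameter has centre (-1.5, -4.5) and r² = 314/4 = 78.5.
Check (5, -10): distance² to centre = 72.5 ≤ 78.5, so it lies inside.
All remaining points lie in this disk, and no smaller disk contains both endpoints, so this is the minimum enclosing circle.
Diameter = 2r = 2√(78.5) ≈ 17.72.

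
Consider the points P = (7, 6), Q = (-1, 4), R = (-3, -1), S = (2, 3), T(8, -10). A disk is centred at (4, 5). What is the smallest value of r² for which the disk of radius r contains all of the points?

The required radius is the distance from (4, 5) to the farthest point.
Squared distances: 10, 26, 85, 8, 241.
Maximum is 241, attained at T.

241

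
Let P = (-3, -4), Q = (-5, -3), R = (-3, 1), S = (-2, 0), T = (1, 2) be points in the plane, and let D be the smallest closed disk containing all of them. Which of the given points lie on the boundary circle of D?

Q, T

A smallest enclosing disk is always determined by at most three of the input points on its boundary.
The farthest pair is Q–T with squared distance 61. The circle on this segment as diameter has centre (-2, -0.5) and r² = 61/4 = 15.25.
Check P: distance² to centre = 13.25 ≤ 15.25, so it lies inside.
All remaining points lie in this disk, and no smaller disk contains both endpoints, so this is the minimum enclosing circle.
The points at distance exactly r from the centre are Q, T — 2 points.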